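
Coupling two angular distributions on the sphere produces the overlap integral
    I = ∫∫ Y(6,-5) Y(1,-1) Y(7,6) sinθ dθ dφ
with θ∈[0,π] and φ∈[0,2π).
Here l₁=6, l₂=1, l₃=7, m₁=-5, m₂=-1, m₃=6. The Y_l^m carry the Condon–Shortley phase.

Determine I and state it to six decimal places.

Checks pass: Σm=0; 14 even; l₃=7∈[5,7].
(2·6+1)(2·1+1)(2·7+1) = 585
Δ: 0! 12! 2! / 15! → 1/1365
sum: t=0:+1/518400 = 1/518400
3j²(6 1 7; 0 0 0) = Δ·Π!·Σ² = 7/195  (sign -1)
sum: t=0:+1/79833600 = 1/79833600
3j²(6 1 7; -5 -1 6) = Δ·Π!·Σ² = 2/35  (sign -1)
combine: 4πI² = 585·7/195·2/35 = 6/5
take √, sign +1: I = 0.30901936

0.309019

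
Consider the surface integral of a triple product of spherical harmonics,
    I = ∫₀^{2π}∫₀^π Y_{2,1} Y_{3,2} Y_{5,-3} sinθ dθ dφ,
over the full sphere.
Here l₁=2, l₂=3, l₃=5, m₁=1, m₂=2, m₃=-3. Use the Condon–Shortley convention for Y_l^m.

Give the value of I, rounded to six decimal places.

m-sum 0 ✓  L=10 even ✓  1≤5≤5 ✓
Π(2lᵢ+1) = 5×7×11 = 385
triangle coeff Δ(2,3,5) = 1/2310
Σ_t [0,0]: t=0:+1/144 = 1/144
(3j)²=10/231 [(2 3 5; 0 0 0)], sign=-1
Σ_t [0,0]: t=0:+1/720 = 1/720
(3j)²=8/165 [(2 3 5; 1 2 -3)], sign=+1
⇒ 4πI² = 80/99
I = (-1)√(80/99/(4π)) = -0.25358436

-0.253584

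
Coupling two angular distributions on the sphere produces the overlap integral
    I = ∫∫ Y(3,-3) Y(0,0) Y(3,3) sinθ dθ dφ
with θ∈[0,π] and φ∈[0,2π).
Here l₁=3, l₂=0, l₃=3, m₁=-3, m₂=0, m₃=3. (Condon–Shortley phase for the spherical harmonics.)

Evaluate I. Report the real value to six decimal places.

-0.282095

m-sum 0 ✓  L=6 even ✓  3≤3≤3 ✓
Π(2lᵢ+1) = 7×1×7 = 49
triangle coeff Δ(3,0,3) = 1/7
Σ_t [0,0]: t=0:+1/36 = 1/36
(3j)²=1/7 [(3 0 3; 0 0 0)], sign=-1
Σ_t [0,0]: t=0:+1/720 = 1/720
(3j)²=1/7 [(3 0 3; -3 0 3)], sign=+1
⇒ 4πI² = 1/1
I = (-1)√(1/1/(4π)) = -0.28209479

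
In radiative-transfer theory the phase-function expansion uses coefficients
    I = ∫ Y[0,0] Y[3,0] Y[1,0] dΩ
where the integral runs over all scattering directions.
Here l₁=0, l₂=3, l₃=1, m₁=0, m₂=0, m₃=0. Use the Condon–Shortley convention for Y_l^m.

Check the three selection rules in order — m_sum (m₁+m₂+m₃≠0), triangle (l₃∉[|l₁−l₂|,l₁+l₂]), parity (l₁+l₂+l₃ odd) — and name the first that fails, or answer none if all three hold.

m₁+m₂+m₃ = 0 + 0 + 0 = 0  ✓
triangle: |0−3|=3 ≤ l₃=1 ≤ 0+3=3  ✗
parity: l₁+l₂+l₃ = 4 is even

triangle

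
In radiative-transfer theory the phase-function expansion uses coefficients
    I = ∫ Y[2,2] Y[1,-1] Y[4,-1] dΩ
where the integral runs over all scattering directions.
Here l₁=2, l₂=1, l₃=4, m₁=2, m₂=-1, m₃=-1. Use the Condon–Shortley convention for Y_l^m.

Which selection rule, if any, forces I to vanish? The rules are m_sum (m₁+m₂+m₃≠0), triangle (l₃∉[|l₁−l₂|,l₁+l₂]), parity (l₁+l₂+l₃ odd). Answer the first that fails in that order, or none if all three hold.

azimuthal sum: 2 − 1 − 1 = 0  ✓
1 ≤ 4 ≤ 3 (triangle on l)  ✗
L = 2 + 1 + 4 = 7 (odd)

triangle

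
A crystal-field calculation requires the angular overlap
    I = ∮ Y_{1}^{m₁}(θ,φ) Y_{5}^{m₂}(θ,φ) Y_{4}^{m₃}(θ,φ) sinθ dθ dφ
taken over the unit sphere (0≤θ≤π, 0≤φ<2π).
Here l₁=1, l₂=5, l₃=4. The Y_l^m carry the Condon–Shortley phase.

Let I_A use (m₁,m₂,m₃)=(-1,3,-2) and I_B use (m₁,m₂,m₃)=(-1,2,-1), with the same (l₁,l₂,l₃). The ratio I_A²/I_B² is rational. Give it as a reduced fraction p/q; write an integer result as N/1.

l's match ⇒ only the (l;m) 3-j factors differ between A and B.
A: triangle coeff Δ(1,5,4) = 1/495; Σ_t [2,2]: t=2:+1/2880 = 1/2880; (3j)²=28/495 [(1 5 4; -1 3 -2)], sign=+1
B: triangle coeff Δ(1,5,4) = 1/495; Σ_t [2,2]: t=2:+1/1440 = 1/1440; (3j)²=7/165 [(1 5 4; -1 2 -1)], sign=-1
I_A²/I_B² = (28/495)/(7/165) = 4/3

4/3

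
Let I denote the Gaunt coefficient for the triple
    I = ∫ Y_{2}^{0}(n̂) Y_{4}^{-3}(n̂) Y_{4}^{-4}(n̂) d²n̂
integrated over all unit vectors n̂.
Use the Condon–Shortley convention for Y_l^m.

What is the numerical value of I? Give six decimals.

0.000000

0 − 3 − 4 = -7 ≠ 0: azimuthal integral kills it; I = 0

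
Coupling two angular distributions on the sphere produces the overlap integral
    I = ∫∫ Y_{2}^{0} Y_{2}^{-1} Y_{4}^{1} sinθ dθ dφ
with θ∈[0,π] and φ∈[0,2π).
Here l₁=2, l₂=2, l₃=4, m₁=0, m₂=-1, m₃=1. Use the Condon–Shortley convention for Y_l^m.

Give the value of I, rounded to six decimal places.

Checks pass: Σm=0; 8 even; l₃=4∈[0,4].
(2·2+1)(2·2+1)(2·4+1) = 225
Δ: 0! 4! 4! / 9! → 1/630
sum: t=0:+1/16 = 1/16
3j²(2 2 4; 0 0 0) = Δ·Π!·Σ² = 2/35  (sign +1)
sum: t=0:+1/24 = 1/24
3j²(2 2 4; 0 -1 1) = Δ·Π!·Σ² = 1/21  (sign -1)
combine: 4πI² = 225·2/35·1/21 = 30/49
take √, sign -1: I = -0.22072812

-0.220728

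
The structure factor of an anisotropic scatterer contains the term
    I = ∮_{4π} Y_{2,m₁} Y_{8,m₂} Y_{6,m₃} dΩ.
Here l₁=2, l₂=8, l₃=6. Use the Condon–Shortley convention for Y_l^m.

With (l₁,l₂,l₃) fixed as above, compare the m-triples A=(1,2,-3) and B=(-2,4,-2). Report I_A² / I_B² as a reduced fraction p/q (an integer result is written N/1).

l's match ⇒ only the (l;m) 3-j factors differ between A and B.
A: triangle coeff Δ(2,8,6) = 1/30940; Σ_t [1,1]: t=1:−1/13063680 = -1/13063680; (3j)²=10/1547 [(2 8 6; 1 2 -3)], sign=+1
B: triangle coeff Δ(2,8,6) = 1/30940; Σ_t [4,4]: t=4:+1/23224320 = 1/23224320; (3j)²=99/6188 [(2 8 6; -2 4 -2)], sign=+1
I_A²/I_B² = (10/1547)/(99/6188) = 40/99

40/99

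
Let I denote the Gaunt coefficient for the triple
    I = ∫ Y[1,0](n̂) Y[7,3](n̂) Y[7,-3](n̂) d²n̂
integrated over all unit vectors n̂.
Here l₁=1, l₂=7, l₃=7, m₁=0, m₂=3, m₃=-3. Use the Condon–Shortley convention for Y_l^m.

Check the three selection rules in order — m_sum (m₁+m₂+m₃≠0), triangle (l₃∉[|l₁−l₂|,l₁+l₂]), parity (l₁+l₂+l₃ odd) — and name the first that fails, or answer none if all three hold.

Σmᵢ = 0  ✓
l₃∈[|l₁−l₂|,l₁+l₂]=[6,8], have l₃=7  ✓
Σlᵢ = 15 ⇒ odd  ✗

parity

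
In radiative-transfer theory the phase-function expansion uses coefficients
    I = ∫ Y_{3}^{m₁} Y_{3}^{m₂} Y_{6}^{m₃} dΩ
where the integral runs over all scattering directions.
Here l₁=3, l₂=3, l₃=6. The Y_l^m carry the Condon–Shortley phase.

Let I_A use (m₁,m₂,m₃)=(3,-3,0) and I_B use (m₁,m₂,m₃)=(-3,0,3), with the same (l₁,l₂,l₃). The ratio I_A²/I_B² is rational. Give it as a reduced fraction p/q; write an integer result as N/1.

1/84

l's match ⇒ only the (l;m) 3-j factors differ between A and B.
A: triangle coeff Δ(3,3,6) = 1/12012; Σ_t [0,0]: t=0:+1/518400 = 1/518400; (3j)²=1/12012 [(3 3 6; 3 -3 0)], sign=+1
B: triangle coeff Δ(3,3,6) = 1/12012; Σ_t [0,0]: t=0:+1/25920 = 1/25920; (3j)²=1/143 [(3 3 6; -3 0 3)], sign=-1
I_A²/I_B² = (1/12012)/(1/143) = 1/84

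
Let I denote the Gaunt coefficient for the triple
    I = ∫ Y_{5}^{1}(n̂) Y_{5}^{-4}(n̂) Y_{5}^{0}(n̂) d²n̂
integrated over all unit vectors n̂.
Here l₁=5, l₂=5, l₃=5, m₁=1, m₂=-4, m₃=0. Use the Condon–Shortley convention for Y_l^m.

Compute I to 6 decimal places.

0.000000

m-sum = 1 − 4 + 0 = -3 ≠ 0 ⇒ I = 0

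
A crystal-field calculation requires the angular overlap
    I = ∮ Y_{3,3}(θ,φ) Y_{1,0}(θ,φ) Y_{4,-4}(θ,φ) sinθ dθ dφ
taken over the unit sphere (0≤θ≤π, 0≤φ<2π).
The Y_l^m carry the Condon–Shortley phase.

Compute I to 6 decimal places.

3 + 0 − 4 = -1 ≠ 0: azimuthal integral kills it; I = 0

0.000000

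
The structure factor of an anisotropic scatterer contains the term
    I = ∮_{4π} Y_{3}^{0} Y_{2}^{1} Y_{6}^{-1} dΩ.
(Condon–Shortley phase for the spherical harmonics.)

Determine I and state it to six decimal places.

l₃=6 ∉ [1,5] — triangle fails ⇒ I = 0

0.000000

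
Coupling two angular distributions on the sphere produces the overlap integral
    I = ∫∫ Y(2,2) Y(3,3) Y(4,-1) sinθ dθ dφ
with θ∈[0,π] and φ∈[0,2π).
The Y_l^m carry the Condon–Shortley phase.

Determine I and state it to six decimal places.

2 + 3 − 1 = 4 ≠ 0: azimuthal integral kills it; I = 0

0.000000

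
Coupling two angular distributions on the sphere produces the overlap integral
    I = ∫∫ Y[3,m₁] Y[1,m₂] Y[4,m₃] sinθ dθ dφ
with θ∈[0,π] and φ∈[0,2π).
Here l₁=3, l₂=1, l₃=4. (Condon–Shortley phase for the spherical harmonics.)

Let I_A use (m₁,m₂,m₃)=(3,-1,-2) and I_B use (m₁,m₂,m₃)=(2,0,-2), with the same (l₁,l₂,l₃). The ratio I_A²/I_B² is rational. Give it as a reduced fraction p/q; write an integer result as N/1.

1/12

Same 3,1,4: normalisation and zero-m 3j drop out of the ratio.
A: Δ: 0! 6! 2! / 9! → 1/252; sum: t=0:+1/1440 = 1/1440; 3j²(3 1 4; 3 -1 -2) = Δ·Π!·Σ² = 1/252  (sign +1)
B: Δ: 0! 6! 2! / 9! → 1/252; sum: t=0:+1/120 = 1/120; 3j²(3 1 4; 2 0 -2) = Δ·Π!·Σ² = 1/21  (sign +1)
I_A²/I_B² = (1/252)/(1/21) = 1/12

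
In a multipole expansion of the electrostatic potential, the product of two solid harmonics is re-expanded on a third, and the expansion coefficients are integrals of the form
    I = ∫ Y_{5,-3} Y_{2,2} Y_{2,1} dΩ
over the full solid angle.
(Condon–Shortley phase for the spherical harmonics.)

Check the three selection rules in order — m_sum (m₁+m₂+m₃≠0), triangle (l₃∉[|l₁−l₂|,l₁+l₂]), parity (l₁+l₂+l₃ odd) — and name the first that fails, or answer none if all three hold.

m₁+m₂+m₃ = -3 + 2 + 1 = 0  ✓
triangle: |5−2|=3 ≤ l₃=2 ≤ 5+2=7  ✗
parity: l₁+l₂+l₃ = 9 is odd

triangle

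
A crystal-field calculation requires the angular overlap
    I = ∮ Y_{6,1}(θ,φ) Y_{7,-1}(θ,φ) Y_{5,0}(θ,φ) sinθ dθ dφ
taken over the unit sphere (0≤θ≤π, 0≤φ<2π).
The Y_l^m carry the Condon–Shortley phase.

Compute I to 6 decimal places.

Rules hold: Σm=0, L=18 even, 1≤5≤13.
N = 13·15·11 = 2145
Δ = 8!·4!·6!/19! = 1/174594420
Racah Σ t=2..6: t=2:+1/4147200 t=3:−1/207360 t=4:+1/82944 t=5:−1/207360 t=6:+1/4147200 = 1/345600
⇒ 3j(6 7 5; 0 0 0)² = 420/46189, sgn -1
Racah Σ t=1..5: t=1:−1/14515200 t=2:+1/414720 t=3:−1/103680 t=4:+1/165888 t=5:−1/2073600 = -17/9676800
⇒ 3j(6 7 5; 1 -1 0)² = 85/19019, sgn +1
4πI² = N·(3j₀)²·(3jₘ)² = 4500/51623
I = -1·√(0.0871704/4π) = -0.08328748

-0.083287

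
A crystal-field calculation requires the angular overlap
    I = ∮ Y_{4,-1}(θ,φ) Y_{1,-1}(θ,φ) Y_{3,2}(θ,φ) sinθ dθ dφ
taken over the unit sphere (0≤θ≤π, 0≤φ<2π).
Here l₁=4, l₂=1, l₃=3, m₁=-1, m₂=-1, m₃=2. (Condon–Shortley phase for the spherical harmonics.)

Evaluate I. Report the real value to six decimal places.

Rules hold: Σm=0, L=8 even, 3≤3≤5.
N = 9·3·7 = 189
Δ = 2!·6!·0!/9! = 1/252
Racah Σ t=1..1: t=1:−1/36 = -1/36
⇒ 3j(4 1 3; 0 0 0)² = 4/63, sgn +1
Racah Σ t=0..0: t=0:+1/240 = 1/240
⇒ 3j(4 1 3; -1 -1 2)² = 1/84, sgn -1
4πI² = N·(3j₀)²·(3jₘ)² = 1/7
I = -1·√(0.142857/4π) = -0.10662181

-0.106622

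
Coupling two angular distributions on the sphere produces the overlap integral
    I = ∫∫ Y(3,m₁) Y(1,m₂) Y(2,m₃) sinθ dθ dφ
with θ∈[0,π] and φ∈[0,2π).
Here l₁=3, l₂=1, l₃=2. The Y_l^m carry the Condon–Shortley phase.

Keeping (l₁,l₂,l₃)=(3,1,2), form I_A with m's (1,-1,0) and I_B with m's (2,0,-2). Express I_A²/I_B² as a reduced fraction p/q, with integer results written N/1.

Shared (l₁,l₂,l₃)=(3,1,2): N and (l;000)² cancel in I_A²/I_B².
A: Δ = 2!·4!·0!/7! = 1/105; Racah Σ t=0..0: t=0:+1/8 = 1/8; ⇒ 3j(3 1 2; 1 -1 0)² = 2/35, sgn +1
B: Δ = 2!·4!·0!/7! = 1/105; Racah Σ t=1..1: t=1:−1/24 = -1/24; ⇒ 3j(3 1 2; 2 0 -2)² = 1/21, sgn -1
I_A²/I_B² = (2/35)/(1/21) = 6/5

6/5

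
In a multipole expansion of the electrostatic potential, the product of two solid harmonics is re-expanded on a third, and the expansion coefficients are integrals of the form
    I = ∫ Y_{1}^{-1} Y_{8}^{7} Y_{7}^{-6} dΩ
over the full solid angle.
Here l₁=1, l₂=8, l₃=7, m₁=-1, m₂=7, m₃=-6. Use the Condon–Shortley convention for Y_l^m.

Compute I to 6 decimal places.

Checks pass: Σm=0; 16 even; l₃=7∈[7,9].
(2·1+1)(2·8+1)(2·7+1) = 765
Δ: 2! 0! 14! / 17! → 1/2040
sum: t=1:−1/25401600 = -1/25401600
3j²(1 8 7; 0 0 0) = Δ·Π!·Σ² = 8/255  (sign +1)
sum: t=2:+1/12454041600 = 1/12454041600
3j²(1 8 7; -1 7 -6) = Δ·Π!·Σ² = 7/136  (sign -1)
combine: 4πI² = 765·8/255·7/136 = 21/17
take √, sign -1: I = -0.31353083

-0.313531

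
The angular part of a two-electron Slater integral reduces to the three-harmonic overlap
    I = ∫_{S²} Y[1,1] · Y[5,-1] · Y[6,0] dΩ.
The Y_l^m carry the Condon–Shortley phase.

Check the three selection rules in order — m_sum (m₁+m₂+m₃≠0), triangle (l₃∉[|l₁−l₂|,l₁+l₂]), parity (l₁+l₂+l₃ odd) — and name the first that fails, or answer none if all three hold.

azimuthal sum: 1 − 1 + 0 = 0  ✓
4 ≤ 6 ≤ 6 (triangle on l)  ✓
L = 1 + 5 + 6 = 12 (even)  ✓

none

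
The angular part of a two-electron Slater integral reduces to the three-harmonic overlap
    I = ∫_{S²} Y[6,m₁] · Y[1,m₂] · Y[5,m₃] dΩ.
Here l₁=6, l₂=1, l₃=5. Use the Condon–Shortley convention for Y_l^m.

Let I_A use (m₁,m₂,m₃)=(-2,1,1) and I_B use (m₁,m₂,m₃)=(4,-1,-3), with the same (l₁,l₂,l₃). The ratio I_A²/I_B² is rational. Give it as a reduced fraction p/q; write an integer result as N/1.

28/45

Shared (l₁,l₂,l₃)=(6,1,5): N and (l;000)² cancel in I_A²/I_B².
A: Δ = 2!·10!·0!/13! = 1/858; Racah Σ t=2..2: t=2:+1/34560 = 1/34560; ⇒ 3j(6 1 5; -2 1 1)² = 14/429, sgn +1
B: Δ = 2!·10!·0!/13! = 1/858; Racah Σ t=0..0: t=0:+1/161280 = 1/161280; ⇒ 3j(6 1 5; 4 -1 -3)² = 15/286, sgn +1
I_A²/I_B² = (14/429)/(15/286) = 28/45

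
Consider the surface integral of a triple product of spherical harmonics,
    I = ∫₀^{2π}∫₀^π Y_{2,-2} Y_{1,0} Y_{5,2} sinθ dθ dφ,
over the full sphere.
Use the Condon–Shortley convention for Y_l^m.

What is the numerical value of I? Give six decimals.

l₃=5 ∉ [1,3] — triangle fails ⇒ I = 0

0.000000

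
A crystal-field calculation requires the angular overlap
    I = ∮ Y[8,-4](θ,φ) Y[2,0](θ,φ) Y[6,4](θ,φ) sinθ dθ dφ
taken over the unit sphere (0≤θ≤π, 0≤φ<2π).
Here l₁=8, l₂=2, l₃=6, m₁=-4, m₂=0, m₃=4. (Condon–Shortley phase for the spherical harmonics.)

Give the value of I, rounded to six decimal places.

0.168874

Rules hold: Σm=0, L=16 even, 6≤6≤10.
N = 17·5·13 = 1105
Δ = 4!·12!·0!/17! = 1/30940
Racah Σ t=2..2: t=2:+1/2073600 = 1/2073600
⇒ 3j(8 2 6; 0 0 0)² = 28/1105, sgn +1
Racah Σ t=2..2: t=2:+1/29030400 = 1/29030400
⇒ 3j(8 2 6; -4 0 4)² = 99/7735, sgn +1
4πI² = N·(3j₀)²·(3jₘ)² = 396/1105
I = +1·√(0.358371/4π) = 0.16887351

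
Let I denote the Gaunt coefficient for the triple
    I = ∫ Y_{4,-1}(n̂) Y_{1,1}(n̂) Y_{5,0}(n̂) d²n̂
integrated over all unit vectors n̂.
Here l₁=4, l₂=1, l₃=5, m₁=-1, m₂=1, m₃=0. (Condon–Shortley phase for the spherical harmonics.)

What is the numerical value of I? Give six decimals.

m-sum 0 ✓  L=10 even ✓  3≤5≤5 ✓
Π(2lᵢ+1) = 9×3×11 = 297
triangle coeff Δ(4,1,5) = 1/495
Σ_t [0,0]: t=0:+1/576 = 1/576
(3j)²=5/99 [(4 1 5; 0 0 0)], sign=-1
Σ_t [0,0]: t=0:+1/1440 = 1/1440
(3j)²=2/99 [(4 1 5; -1 1 0)], sign=-1
⇒ 4πI² = 10/33
I = (+1)√(10/33/(4π)) = 0.15528807

0.155288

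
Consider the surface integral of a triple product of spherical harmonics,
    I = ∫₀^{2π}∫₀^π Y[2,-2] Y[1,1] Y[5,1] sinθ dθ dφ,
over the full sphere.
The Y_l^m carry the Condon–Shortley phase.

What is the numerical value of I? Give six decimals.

triangle: need 1≤l₃≤3, have 5; I=0

0.000000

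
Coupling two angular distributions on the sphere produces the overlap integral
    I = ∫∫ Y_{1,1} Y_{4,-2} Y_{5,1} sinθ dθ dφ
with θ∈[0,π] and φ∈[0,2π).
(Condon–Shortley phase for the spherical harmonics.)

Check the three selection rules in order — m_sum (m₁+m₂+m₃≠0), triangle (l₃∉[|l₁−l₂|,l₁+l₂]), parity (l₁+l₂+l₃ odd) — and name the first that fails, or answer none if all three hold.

Σmᵢ = 0  ✓
l₃∈[|l₁−l₂|,l₁+l₂]=[3,5], have l₃=5  ✓
Σlᵢ = 10 ⇒ even  ✓

none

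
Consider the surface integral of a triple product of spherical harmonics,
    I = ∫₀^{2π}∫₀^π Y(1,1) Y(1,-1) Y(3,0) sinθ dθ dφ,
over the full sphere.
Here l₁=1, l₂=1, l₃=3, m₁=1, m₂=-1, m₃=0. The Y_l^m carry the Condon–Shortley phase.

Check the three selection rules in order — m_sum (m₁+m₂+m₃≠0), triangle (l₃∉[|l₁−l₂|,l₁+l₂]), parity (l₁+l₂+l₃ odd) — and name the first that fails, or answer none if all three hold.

Σmᵢ = 0  ✓
l₃∈[|l₁−l₂|,l₁+l₂]=[0,2], have l₃=3  ✗
Σlᵢ = 5 ⇒ odd

triangle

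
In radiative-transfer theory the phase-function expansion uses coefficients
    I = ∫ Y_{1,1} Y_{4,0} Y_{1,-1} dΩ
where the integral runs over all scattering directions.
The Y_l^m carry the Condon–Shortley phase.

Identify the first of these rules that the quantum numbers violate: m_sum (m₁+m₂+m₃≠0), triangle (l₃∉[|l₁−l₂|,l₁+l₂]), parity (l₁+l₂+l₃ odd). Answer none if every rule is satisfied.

triangle

m₁+m₂+m₃ = 1 + 0 − 1 = 0  ✓
triangle: |1−4|=3 ≤ l₃=1 ≤ 1+4=5  ✗
parity: l₁+l₂+l₃ = 6 is even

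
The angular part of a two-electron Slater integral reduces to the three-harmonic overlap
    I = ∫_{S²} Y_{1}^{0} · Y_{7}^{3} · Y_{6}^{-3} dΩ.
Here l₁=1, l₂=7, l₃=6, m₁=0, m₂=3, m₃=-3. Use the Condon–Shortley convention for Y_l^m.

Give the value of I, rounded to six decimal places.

m-sum 0 ✓  L=14 even ✓  6≤6≤8 ✓
Π(2lᵢ+1) = 3×15×13 = 585
triangle coeff Δ(1,7,6) = 1/1365
Σ_t [1,1]: t=1:−1/518400 = -1/518400
(3j)²=7/195 [(1 7 6; 0 0 0)], sign=-1
Σ_t [1,1]: t=1:−1/2177280 = -1/2177280
(3j)²=8/273 [(1 7 6; 0 3 -3)], sign=+1
⇒ 4πI² = 8/13
I = (-1)√(8/13/(4π)) = -0.22129336

-0.221293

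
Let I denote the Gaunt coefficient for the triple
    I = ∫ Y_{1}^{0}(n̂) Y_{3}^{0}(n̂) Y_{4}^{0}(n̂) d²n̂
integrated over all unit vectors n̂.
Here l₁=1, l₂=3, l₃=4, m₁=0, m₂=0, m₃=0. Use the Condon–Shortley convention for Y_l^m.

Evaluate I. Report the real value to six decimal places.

0.246233

Checks pass: Σm=0; 8 even; l₃=4∈[2,4].
(2·1+1)(2·3+1)(2·4+1) = 189
Δ: 0! 2! 6! / 9! → 1/252
sum: t=0:+1/36 = 1/36
3j²(1 3 4; 0 0 0) = Δ·Π!·Σ² = 4/63  (sign +1)
(m-triple is (0,0,0) — same symbol as above.)
combine: 4πI² = 189·4/63·4/63 = 16/21
take √, sign +1: I = 0.24623252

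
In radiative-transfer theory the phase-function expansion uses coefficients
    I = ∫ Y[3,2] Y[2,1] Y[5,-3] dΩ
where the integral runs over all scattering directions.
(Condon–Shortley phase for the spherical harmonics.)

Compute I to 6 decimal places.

-0.253584

m-sum 0 ✓  L=10 even ✓  1≤5≤5 ✓
Π(2lᵢ+1) = 7×5×11 = 385
triangle coeff Δ(3,2,5) = 1/2310
Σ_t [0,0]: t=0:+1/144 = 1/144
(3j)²=10/231 [(3 2 5; 0 0 0)], sign=-1
Σ_t [0,0]: t=0:+1/720 = 1/720
(3j)²=8/165 [(3 2 5; 2 1 -3)], sign=+1
⇒ 4πI² = 80/99
I = (-1)√(80/99/(4π)) = -0.25358436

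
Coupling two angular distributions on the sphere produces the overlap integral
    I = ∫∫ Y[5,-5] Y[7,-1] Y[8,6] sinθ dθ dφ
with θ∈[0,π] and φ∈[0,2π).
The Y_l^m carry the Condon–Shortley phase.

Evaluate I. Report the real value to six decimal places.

0.142121

m-sum 0 ✓  L=20 even ✓  2≤8≤12 ✓
Π(2lᵢ+1) = 11×15×17 = 2805
triangle coeff Δ(5,7,8) = 1/814773960
Σ_t [0,4]: t=0:+1/87091200 t=1:−1/4976640 t=2:+1/2073600 t=3:−1/4976640 t=4:+1/87091200 = 1/9676800
(3j)²=360/46189 [(5 7 8; 0 0 0)], sign=+1
Σ_t [4,4]: t=4:+1/1393459200 = 1/1393459200
(3j)²=15/1292 [(5 7 8; -5 -1 6)], sign=+1
⇒ 4πI² = 20250/79781
I = (+1)√(20250/79781/(4π)) = 0.14212087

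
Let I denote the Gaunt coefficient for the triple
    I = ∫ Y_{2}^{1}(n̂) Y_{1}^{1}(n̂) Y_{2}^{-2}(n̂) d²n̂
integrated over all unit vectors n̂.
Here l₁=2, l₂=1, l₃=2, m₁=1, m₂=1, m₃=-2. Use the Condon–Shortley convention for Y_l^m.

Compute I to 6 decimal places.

l₁+l₂+l₃=5 is odd: 3j(l;000)=0 ⇒ I=0

0.000000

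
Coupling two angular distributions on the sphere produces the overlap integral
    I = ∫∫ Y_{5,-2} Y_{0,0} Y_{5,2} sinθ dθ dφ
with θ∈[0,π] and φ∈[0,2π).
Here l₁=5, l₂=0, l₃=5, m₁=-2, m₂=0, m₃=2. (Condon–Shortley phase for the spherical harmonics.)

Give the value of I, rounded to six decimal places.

m-sum 0 ✓  L=10 even ✓  5≤5≤5 ✓
Π(2lᵢ+1) = 11×1×11 = 121
triangle coeff Δ(5,0,5) = 1/11
Σ_t [0,0]: t=0:+1/14400 = 1/14400
(3j)²=1/11 [(5 0 5; 0 0 0)], sign=-1
Σ_t [0,0]: t=0:+1/30240 = 1/30240
(3j)²=1/11 [(5 0 5; -2 0 2)], sign=-1
⇒ 4πI² = 1/1
I = (+1)√(1/1/(4π)) = 0.28209479

0.282095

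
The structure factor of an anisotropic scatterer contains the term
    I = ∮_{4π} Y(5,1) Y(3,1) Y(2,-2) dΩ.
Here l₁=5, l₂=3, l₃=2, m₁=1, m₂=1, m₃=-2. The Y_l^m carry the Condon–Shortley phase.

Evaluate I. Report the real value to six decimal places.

-0.092802

Rules hold: Σm=0, L=10 even, 2≤2≤8.
N = 11·7·5 = 385
Δ = 6!·4!·0!/11! = 1/2310
Racah Σ t=3..3: t=3:−1/144 = -1/144
⇒ 3j(5 3 2; 0 0 0)² = 10/231, sgn -1
Racah Σ t=4..4: t=4:+1/1152 = 1/1152
⇒ 3j(5 3 2; 1 1 -2)² = 1/154, sgn +1
4πI² = N·(3j₀)²·(3jₘ)² = 25/231
I = -1·√(0.108225/4π) = -0.09280237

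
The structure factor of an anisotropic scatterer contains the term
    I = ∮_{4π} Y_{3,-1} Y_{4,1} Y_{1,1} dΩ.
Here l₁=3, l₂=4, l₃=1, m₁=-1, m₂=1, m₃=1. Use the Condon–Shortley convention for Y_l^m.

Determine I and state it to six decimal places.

0.000000

Σmᵢ = 1 ≠ 0, so the φ-integral vanishes; I = 0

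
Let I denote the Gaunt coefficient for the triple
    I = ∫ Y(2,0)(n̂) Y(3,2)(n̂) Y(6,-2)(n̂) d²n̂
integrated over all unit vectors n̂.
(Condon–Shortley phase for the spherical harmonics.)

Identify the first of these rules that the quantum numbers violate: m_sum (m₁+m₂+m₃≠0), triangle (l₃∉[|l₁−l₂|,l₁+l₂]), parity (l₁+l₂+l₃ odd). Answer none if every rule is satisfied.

triangle

Σmᵢ = 0  ✓
l₃∈[|l₁−l₂|,l₁+l₂]=[1,5], have l₃=6  ✗
Σlᵢ = 11 ⇒ odd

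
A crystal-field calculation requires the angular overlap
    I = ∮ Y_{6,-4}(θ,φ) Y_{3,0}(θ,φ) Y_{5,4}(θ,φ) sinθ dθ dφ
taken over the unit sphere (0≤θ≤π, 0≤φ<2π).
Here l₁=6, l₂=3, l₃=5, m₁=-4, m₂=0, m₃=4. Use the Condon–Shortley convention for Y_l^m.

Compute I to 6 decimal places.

-0.139560

m-sum 0 ✓  L=14 even ✓  3≤5≤9 ✓
Π(2lᵢ+1) = 13×7×11 = 1001
triangle coeff Δ(6,3,5) = 1/675675
Σ_t [1,3]: t=1:−1/8640 t=2:+1/2304 t=3:−1/8640 = 7/34560
(3j)²=7/429 [(6 3 5; 0 0 0)], sign=-1
Σ_t [2,3]: t=2:+1/161280 t=3:−1/60480 = -1/96768
(3j)²=15/1001 [(6 3 5; -4 0 4)], sign=+1
⇒ 4πI² = 35/143
I = (-1)√(35/143/(4π)) = -0.13956004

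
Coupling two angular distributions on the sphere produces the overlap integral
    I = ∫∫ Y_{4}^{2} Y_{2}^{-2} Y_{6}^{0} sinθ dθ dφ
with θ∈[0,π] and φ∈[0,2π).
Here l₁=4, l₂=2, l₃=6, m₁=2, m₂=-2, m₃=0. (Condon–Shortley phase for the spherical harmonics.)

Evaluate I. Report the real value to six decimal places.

Rules hold: Σm=0, L=12 even, 2≤6≤6.
N = 9·5·13 = 585
Δ = 0!·8!·4!/13! = 1/6435
Racah Σ t=0..0: t=0:+1/2304 = 1/2304
⇒ 3j(4 2 6; 0 0 0)² = 5/143, sgn +1
Racah Σ t=0..0: t=0:+1/34560 = 1/34560
⇒ 3j(4 2 6; 2 -2 0)² = 1/429, sgn +1
4πI² = N·(3j₀)²·(3jₘ)² = 75/1573
I = +1·√(0.0476796/4π) = 0.06159725

0.061597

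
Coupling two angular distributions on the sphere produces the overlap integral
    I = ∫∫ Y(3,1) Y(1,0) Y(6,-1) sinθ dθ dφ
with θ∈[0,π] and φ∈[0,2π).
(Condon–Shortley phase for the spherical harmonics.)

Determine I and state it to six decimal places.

l₃=6 ∉ [2,4] — triangle fails ⇒ I = 0

0.000000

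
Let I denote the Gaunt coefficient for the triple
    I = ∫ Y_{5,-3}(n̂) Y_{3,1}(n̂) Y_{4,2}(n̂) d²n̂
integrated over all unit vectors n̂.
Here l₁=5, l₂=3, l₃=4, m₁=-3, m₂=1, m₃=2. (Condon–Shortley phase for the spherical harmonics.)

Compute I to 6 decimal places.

Checks pass: Σm=0; 12 even; l₃=4∈[2,8].
(2·5+1)(2·3+1)(2·4+1) = 693
Δ: 4! 6! 2! / 13! → 1/180180
sum: t=1:−1/576 t=2:+1/144 t=3:−1/576 = 1/288
3j²(5 3 4; 0 0 0) = Δ·Π!·Σ² = 20/1001  (sign +1)
sum: t=2:+1/5760 t=3:−1/720 t=4:+1/2304 = -1/1280
3j²(5 3 4; -3 1 2) = Δ·Π!·Σ² = 27/1430  (sign -1)
combine: 4πI² = 693·20/1001·27/1430 = 486/1859
take √, sign -1: I = -0.14423595

-0.144236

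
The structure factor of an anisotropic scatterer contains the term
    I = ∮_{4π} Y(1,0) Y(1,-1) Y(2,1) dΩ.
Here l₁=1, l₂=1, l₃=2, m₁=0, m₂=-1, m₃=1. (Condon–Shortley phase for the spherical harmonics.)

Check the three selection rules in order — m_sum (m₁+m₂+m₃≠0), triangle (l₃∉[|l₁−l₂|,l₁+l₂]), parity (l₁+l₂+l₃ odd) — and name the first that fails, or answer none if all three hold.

m₁+m₂+m₃ = 0 − 1 + 1 = 0  ✓
triangle: |1−1|=0 ≤ l₃=2 ≤ 1+1=2  ✓
parity: l₁+l₂+l₃ = 4 is even  ✓

none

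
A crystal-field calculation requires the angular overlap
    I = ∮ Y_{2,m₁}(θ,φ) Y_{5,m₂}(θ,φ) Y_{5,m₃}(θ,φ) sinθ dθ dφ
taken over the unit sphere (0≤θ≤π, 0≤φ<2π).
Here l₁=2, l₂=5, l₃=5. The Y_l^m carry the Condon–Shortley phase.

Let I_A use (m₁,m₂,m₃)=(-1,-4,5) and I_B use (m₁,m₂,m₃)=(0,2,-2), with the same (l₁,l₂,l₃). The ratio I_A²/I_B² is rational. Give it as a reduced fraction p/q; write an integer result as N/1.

l's match ⇒ only the (l;m) 3-j factors differ between A and B.
A: triangle coeff Δ(2,5,5) = 1/38610; Σ_t [1,1]: t=1:−1/80640 = -1/80640; (3j)²=9/286 [(2 5 5; -1 -4 5)], sign=-1
B: triangle coeff Δ(2,5,5) = 1/38610; Σ_t [0,2]: t=0:+1/20160 t=1:−1/1440 t=2:+1/2880 = -1/3360; (3j)²=6/715 [(2 5 5; 0 2 -2)], sign=+1
I_A²/I_B² = (9/286)/(6/715) = 15/4

15/4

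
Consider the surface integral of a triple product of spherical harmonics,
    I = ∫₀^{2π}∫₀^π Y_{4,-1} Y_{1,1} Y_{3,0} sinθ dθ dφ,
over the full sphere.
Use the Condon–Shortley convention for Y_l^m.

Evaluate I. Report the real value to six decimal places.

-0.194664

m-sum 0 ✓  L=8 even ✓  3≤3≤5 ✓
Π(2lᵢ+1) = 9×3×7 = 189
triangle coeff Δ(4,1,3) = 1/252
Σ_t [1,1]: t=1:−1/36 = -1/36
(3j)²=4/63 [(4 1 3; 0 0 0)], sign=+1
Σ_t [2,2]: t=2:+1/72 = 1/72
(3j)²=5/126 [(4 1 3; -1 1 0)], sign=-1
⇒ 4πI² = 10/21
I = (-1)√(10/21/(4π)) = -0.19466390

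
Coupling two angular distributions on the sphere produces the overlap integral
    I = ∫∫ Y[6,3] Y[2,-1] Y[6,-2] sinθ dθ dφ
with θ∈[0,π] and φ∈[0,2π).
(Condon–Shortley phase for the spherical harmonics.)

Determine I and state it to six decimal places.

Rules hold: Σm=0, L=14 even, 4≤6≤8.
N = 13·5·13 = 845
Δ = 2!·10!·2!/15! = 1/90090
Racah Σ t=0..2: t=0:+1/69120 t=1:−1/14400 t=2:+1/69120 = -7/172800
⇒ 3j(6 2 6; 0 0 0)² = 14/715, sgn -1
Racah Σ t=0..1: t=0:+1/60480 t=1:−1/161280 = 1/96768
⇒ 3j(6 2 6; 3 -1 -2)² = 15/1001, sgn +1
4πI² = N·(3j₀)²·(3jₘ)² = 30/121
I = -1·√(0.247934/4π) = -0.14046335

-0.140463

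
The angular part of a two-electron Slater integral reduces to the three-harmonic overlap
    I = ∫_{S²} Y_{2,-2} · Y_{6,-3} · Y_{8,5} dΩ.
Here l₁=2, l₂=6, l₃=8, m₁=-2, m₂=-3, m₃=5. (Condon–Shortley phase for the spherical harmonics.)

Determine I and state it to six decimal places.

-0.226917

m-sum 0 ✓  L=16 even ✓  4≤8≤8 ✓
Π(2lᵢ+1) = 5×13×17 = 1105
triangle coeff Δ(2,6,8) = 1/30940
Σ_t [0,0]: t=0:+1/2073600 = 1/2073600
(3j)²=28/1105 [(2 6 8; 0 0 0)], sign=+1
Σ_t [0,0]: t=0:+1/52254720 = 1/52254720
(3j)²=11/476 [(2 6 8; -2 -3 5)], sign=-1
⇒ 4πI² = 11/17
I = (-1)√(11/17/(4π)) = -0.22691696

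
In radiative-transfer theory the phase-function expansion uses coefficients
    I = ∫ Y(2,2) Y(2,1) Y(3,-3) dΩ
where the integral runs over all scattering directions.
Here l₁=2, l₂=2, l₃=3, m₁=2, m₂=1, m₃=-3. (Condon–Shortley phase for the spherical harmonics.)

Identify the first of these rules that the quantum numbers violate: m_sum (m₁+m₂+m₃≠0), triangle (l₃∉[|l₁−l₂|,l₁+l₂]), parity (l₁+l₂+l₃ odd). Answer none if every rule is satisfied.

parity

azimuthal sum: 2 + 1 − 3 = 0  ✓
0 ≤ 3 ≤ 4 (triangle on l)  ✓
L = 2 + 2 + 3 = 7 (odd)  ✗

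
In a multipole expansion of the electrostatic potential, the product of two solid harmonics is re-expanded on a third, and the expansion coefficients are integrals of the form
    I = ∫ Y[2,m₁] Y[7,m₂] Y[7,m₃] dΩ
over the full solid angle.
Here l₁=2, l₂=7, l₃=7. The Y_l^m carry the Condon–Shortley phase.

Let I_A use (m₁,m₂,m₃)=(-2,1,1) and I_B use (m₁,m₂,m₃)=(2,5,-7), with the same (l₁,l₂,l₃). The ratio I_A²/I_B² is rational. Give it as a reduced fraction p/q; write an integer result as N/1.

Shared (l₁,l₂,l₃)=(2,7,7): N and (l;000)² cancel in I_A²/I_B².
A: Δ = 2!·2!·12!/17! = 1/185640; Racah Σ t=2..2: t=2:+1/2073600 = 1/2073600; ⇒ 3j(2 7 7; -2 1 1)² = 28/1105, sgn +1
B: Δ = 2!·2!·12!/17! = 1/185640; Racah Σ t=0..0: t=0:+1/1916006400 = 1/1916006400; ⇒ 3j(2 7 7; 2 5 -7)² = 1/340, sgn +1
I_A²/I_B² = (28/1105)/(1/340) = 112/13

112/13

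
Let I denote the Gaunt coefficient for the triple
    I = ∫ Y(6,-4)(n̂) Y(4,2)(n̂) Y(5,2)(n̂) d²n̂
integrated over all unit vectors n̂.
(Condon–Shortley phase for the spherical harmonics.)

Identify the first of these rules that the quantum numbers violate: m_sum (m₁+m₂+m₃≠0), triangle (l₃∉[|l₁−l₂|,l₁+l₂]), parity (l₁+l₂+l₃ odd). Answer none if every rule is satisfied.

azimuthal sum: -4 + 2 + 2 = 0  ✓
2 ≤ 5 ≤ 10 (triangle on l)  ✓
L = 6 + 4 + 5 = 15 (odd)  ✗

parity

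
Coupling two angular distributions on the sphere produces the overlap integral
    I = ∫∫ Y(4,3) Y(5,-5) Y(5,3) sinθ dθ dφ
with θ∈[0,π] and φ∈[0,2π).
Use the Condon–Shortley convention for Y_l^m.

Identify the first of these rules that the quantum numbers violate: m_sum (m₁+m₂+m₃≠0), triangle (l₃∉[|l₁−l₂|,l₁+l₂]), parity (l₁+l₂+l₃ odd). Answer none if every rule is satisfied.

Σmᵢ = 1  ✗
l₃∈[|l₁−l₂|,l₁+l₂]=[1,9], have l₃=5
Σlᵢ = 14 ⇒ even

m_sum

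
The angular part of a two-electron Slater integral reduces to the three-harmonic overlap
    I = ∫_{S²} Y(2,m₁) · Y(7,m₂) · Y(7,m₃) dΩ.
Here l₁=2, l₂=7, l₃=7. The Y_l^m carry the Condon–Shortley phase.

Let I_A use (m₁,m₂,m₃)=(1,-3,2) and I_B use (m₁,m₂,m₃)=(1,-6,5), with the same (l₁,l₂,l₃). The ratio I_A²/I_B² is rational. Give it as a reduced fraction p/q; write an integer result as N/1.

625/1573

l's match ⇒ only the (l;m) 3-j factors differ between A and B.
A: triangle coeff Δ(2,7,7) = 1/185640; Σ_t [0,1]: t=0:+1/1935360 t=1:−1/4354560 = 1/3483648; (3j)²=125/12376 [(2 7 7; 1 -3 2)], sign=-1
B: triangle coeff Δ(2,7,7) = 1/185640; Σ_t [0,1]: t=0:+1/79833600 t=1:−1/958003200 = 1/87091200; (3j)²=121/4760 [(2 7 7; 1 -6 5)], sign=+1
I_A²/I_B² = (125/12376)/(121/4760) = 625/1573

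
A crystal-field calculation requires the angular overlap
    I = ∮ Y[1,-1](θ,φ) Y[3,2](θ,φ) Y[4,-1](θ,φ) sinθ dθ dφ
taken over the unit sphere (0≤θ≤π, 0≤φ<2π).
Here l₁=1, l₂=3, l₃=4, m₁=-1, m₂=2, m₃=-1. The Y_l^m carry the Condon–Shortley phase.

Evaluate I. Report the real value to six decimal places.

-0.106622

Checks pass: Σm=0; 8 even; l₃=4∈[2,4].
(2·1+1)(2·3+1)(2·4+1) = 189
Δ: 0! 2! 6! / 9! → 1/252
sum: t=0:+1/36 = 1/36
3j²(1 3 4; 0 0 0) = Δ·Π!·Σ² = 4/63  (sign +1)
sum: t=0:+1/240 = 1/240
3j²(1 3 4; -1 2 -1) = Δ·Π!·Σ² = 1/84  (sign -1)
combine: 4πI² = 189·4/63·1/84 = 1/7
take √, sign -1: I = -0.10662181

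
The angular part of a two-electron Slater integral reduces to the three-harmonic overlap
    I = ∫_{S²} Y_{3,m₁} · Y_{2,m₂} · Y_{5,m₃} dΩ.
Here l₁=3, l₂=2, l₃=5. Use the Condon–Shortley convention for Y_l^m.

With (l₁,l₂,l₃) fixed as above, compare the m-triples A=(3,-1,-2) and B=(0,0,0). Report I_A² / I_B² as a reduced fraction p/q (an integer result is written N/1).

Shared (l₁,l₂,l₃)=(3,2,5): N and (l;000)² cancel in I_A²/I_B².
A: Δ = 0!·6!·4!/11! = 1/2310; Racah Σ t=0..0: t=0:+1/4320 = 1/4320; ⇒ 3j(3 2 5; 3 -1 -2)² = 1/330, sgn -1
B: Δ = 0!·6!·4!/11! = 1/2310; Racah Σ t=0..0: t=0:+1/144 = 1/144; ⇒ 3j(3 2 5; 0 0 0)² = 10/231, sgn -1
I_A²/I_B² = (1/330)/(10/231) = 7/100

7/100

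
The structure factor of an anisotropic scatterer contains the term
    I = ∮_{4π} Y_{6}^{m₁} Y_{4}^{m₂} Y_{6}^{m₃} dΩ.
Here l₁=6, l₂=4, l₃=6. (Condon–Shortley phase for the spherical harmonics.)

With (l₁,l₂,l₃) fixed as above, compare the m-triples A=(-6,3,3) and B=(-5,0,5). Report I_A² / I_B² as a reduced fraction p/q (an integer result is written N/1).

Shared (l₁,l₂,l₃)=(6,4,6): N and (l;000)² cancel in I_A²/I_B².
A: Δ = 4!·8!·4!/17! = 1/15315300; Racah Σ t=4..4: t=4:+1/5806080 = 1/5806080; ⇒ 3j(6 4 6; -6 3 3)² = 9/884, sgn -1
B: Δ = 4!·8!·4!/17! = 1/15315300; Racah Σ t=3..4: t=3:−1/1451520 t=4:+1/2903040 = -1/2903040; ⇒ 3j(6 4 6; -5 0 5)² = 11/1547, sgn +1
I_A²/I_B² = (9/884)/(11/1547) = 63/44

63/44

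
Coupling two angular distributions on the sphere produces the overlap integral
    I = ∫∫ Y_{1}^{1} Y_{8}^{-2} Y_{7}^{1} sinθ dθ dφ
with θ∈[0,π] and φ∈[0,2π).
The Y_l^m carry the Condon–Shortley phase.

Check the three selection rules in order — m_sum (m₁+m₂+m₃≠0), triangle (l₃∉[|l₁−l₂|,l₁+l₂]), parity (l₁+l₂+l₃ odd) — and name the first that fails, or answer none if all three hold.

none

Σmᵢ = 0  ✓
l₃∈[|l₁−l₂|,l₁+l₂]=[7,9], have l₃=7  ✓
Σlᵢ = 16 ⇒ even  ✓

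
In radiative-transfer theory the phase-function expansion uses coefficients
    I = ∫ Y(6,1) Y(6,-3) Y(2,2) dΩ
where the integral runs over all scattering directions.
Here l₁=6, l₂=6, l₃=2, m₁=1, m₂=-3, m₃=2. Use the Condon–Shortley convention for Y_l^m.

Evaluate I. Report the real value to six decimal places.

0.177674

Rules hold: Σm=0, L=14 even, 0≤2≤12.
N = 13·13·5 = 845
Δ = 10!·2!·2!/15! = 1/90090
Racah Σ t=4..6: t=4:+1/69120 t=5:−1/14400 t=6:+1/69120 = -7/172800
⇒ 3j(6 6 2; 0 0 0)² = 14/715, sgn -1
Racah Σ t=3..3: t=3:−1/120960 = -1/120960
⇒ 3j(6 6 2; 1 -3 2)² = 24/1001, sgn -1
4πI² = N·(3j₀)²·(3jₘ)² = 48/121
I = +1·√(0.396694/4π) = 0.17767364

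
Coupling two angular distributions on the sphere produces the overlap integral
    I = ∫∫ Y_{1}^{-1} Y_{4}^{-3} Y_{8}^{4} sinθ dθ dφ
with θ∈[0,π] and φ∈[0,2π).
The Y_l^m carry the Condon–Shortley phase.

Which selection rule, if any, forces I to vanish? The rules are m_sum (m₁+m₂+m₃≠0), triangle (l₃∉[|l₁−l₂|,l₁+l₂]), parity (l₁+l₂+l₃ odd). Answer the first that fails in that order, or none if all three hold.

azimuthal sum: -1 − 3 + 4 = 0  ✓
3 ≤ 8 ≤ 5 (triangle on l)  ✗
L = 1 + 4 + 8 = 13 (odd)

triangle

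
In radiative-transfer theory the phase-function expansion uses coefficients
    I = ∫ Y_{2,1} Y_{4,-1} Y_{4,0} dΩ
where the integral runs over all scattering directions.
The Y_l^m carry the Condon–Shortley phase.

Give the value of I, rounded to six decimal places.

-0.044869

Checks pass: Σm=0; 10 even; l₃=4∈[2,6].
(2·2+1)(2·4+1)(2·4+1) = 405
Δ: 2! 2! 6! / 11! → 1/13860
sum: t=0:+1/192 t=1:−1/36 t=2:+1/192 = -5/288
3j²(2 4 4; 0 0 0) = Δ·Π!·Σ² = 20/693  (sign -1)
sum: t=0:+1/72 t=1:−1/96 = 1/288
3j²(2 4 4; 1 -1 0) = Δ·Π!·Σ² = 1/462  (sign +1)
combine: 4πI² = 405·20/693·1/462 = 150/5929
take √, sign -1: I = -0.04486937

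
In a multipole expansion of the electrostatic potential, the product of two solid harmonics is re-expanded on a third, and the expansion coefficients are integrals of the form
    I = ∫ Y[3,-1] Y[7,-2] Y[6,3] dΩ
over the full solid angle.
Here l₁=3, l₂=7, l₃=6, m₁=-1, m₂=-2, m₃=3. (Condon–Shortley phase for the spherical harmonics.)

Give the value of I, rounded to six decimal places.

Checks pass: Σm=0; 16 even; l₃=6∈[4,10].
(2·3+1)(2·7+1)(2·6+1) = 1365
Δ: 4! 2! 10! / 17! → 1/2042040
sum: t=1:−1/207360 t=2:+1/57600 t=3:−1/207360 = 1/129600
3j²(3 7 6; 0 0 0) = Δ·Π!·Σ² = 168/12155  (sign +1)
sum: t=2:+1/241920 t=3:−1/483840 t=4:+1/17418240 = 37/17418240
3j²(3 7 6; -1 -2 3) = Δ·Π!·Σ² = 1369/136136  (sign -1)
combine: 4πI² = 1365·168/12155·1369/136136 = 86247/454597
take √, sign -1: I = -0.12287224

-0.122872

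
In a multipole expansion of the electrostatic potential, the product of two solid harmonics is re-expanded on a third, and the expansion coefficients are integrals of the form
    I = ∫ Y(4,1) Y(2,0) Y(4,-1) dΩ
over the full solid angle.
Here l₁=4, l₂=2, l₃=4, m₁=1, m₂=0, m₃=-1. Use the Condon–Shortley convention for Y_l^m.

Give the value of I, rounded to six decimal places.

-0.139264

m-sum 0 ✓  L=10 even ✓  2≤4≤6 ✓
Π(2lᵢ+1) = 9×5×9 = 405
triangle coeff Δ(4,2,4) = 1/13860
Σ_t [0,2]: t=0:+1/192 t=1:−1/36 t=2:+1/192 = -5/288
(3j)²=20/693 [(4 2 4; 0 0 0)], sign=-1
Σ_t [0,2]: t=0:+1/144 t=1:−1/48 t=2:+1/480 = -17/1440
(3j)²=289/13860 [(4 2 4; 1 0 -1)], sign=+1
⇒ 4πI² = 1445/5929
I = (-1)√(1445/5929/(4π)) = -0.13926381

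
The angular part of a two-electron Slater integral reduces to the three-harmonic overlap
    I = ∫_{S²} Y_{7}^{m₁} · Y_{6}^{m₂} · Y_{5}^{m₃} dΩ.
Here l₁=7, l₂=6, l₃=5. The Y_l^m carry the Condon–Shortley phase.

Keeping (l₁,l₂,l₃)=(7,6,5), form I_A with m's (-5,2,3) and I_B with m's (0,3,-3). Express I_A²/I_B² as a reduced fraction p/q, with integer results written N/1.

11/378

l's match ⇒ only the (l;m) 3-j factors differ between A and B.
A: triangle coeff Δ(7,6,5) = 1/174594420; Σ_t [6,8]: t=6:+1/4147200 t=7:−1/3628800 t=8:+1/46448640 = -1/77414400; (3j)²=3/41990 [(7 6 5; -5 2 3)], sign=-1
B: triangle coeff Δ(7,6,5) = 1/174594420; Σ_t [5,7]: t=5:−1/829440 t=6:+1/1036800 t=7:−1/14515200 = -1/3225600; (3j)²=567/230945 [(7 6 5; 0 3 -3)], sign=-1
I_A²/I_B² = (3/41990)/(567/230945) = 11/378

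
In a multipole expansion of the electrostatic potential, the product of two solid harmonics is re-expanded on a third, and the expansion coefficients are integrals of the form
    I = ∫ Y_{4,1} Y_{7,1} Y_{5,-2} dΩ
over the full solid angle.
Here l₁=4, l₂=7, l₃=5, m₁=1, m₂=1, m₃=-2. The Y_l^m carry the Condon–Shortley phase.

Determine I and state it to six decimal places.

Rules hold: Σm=0, L=16 even, 3≤5≤11.
N = 9·15·11 = 1485
Δ = 6!·2!·8!/17! = 1/6126120
Racah Σ t=2..4: t=2:+1/69120 t=3:−1/20736 t=4:+1/69120 = -1/51840
⇒ 3j(4 7 5; 0 0 0)² = 280/21879, sgn +1
Racah Σ t=1..3: t=1:−1/1209600 t=2:+1/69120 t=3:−1/51840 = -41/7257600
⇒ 3j(4 7 5; 1 1 -2)² = 1681/510510, sgn +1
4πI² = N·(3j₀)²·(3jₘ)² = 33620/537251
I = +1·√(0.0625778/4π) = 0.07056759

0.070568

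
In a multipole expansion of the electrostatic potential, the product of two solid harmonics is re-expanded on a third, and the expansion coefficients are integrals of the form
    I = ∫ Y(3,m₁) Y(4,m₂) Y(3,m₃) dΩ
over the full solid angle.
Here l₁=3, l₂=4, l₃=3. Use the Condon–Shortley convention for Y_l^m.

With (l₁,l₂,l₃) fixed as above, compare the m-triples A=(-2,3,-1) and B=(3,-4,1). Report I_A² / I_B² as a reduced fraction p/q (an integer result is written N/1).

Same 3,4,3: normalisation and zero-m 3j drop out of the ratio.
A: Δ: 4! 2! 4! / 11! → 1/34650; sum: t=3:−1/288 t=4:+1/144 = 1/288; 3j²(3 4 3; -2 3 -1) = Δ·Π!·Σ² = 1/99  (sign +1)
B: Δ: 4! 2! 4! / 11! → 1/34650; sum: t=0:+1/1152 = 1/1152; 3j²(3 4 3; 3 -4 1) = Δ·Π!·Σ² = 1/33  (sign +1)
I_A²/I_B² = (1/99)/(1/33) = 1/3

1/3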